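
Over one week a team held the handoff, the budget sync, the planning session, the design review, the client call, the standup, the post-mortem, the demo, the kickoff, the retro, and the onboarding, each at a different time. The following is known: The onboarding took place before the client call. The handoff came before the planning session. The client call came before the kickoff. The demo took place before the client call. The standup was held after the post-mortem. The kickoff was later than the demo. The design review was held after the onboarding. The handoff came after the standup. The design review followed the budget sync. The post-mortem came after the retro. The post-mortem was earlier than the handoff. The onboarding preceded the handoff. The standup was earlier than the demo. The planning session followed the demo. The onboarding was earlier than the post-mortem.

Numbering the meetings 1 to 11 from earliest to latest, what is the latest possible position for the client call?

The client call must come before the kickoff — 1 meeting forced after it.
Everything else can be placed before the client call in some valid order, so the client call can sit as late as position 11 − 1 = 10.

10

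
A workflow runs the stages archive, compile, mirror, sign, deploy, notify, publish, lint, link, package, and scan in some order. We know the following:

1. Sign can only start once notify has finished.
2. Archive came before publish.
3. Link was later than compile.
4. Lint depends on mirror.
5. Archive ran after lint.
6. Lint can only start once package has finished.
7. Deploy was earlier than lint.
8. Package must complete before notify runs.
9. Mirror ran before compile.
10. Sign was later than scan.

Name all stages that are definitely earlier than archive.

deploy, lint, mirror, package

Directly stated before archive: lint.
Deploy reaches archive via deploy → lint → archive.
Mirror reaches archive via mirror → lint → archive.
Package reaches archive via package → lint → archive.
No chain forces compile (or any of the others) ahead of archive.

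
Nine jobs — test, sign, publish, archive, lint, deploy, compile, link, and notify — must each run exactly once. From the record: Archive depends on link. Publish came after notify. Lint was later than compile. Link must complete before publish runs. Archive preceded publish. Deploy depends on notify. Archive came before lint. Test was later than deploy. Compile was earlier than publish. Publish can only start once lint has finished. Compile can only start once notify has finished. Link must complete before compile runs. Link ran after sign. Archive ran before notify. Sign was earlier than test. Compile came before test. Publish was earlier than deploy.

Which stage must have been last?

Every other stage has a chain of constraints placing it before test, so test is last.

test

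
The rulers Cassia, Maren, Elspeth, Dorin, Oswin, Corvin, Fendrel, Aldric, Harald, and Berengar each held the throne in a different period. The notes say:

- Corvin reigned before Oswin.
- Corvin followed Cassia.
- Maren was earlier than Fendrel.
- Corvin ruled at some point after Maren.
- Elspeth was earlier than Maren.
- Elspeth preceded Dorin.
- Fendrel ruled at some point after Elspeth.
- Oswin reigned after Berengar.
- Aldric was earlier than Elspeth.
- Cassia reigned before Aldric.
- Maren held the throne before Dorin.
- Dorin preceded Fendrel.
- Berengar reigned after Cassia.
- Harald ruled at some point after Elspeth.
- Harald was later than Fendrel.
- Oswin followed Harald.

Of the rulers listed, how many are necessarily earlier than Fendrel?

Directly stated before Fendrel: Dorin, Elspeth, and Maren.
Aldric reaches Fendrel via Aldric → Elspeth → Fendrel.
Cassia reaches Fendrel via Cassia → Aldric → Elspeth → Fendrel.
That's Aldric, Cassia, Dorin, Elspeth, and Maren — 5 in all.

5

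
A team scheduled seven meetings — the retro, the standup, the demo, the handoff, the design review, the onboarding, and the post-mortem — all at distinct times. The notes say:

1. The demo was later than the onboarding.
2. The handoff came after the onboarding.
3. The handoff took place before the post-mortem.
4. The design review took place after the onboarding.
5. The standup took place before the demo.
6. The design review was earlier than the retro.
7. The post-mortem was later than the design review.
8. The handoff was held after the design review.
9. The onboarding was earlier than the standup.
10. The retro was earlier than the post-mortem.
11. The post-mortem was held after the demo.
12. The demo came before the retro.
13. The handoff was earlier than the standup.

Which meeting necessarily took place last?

the post-mortem

Every other meeting has a chain of constraints placing it before the post-mortem, so the post-mortem is last.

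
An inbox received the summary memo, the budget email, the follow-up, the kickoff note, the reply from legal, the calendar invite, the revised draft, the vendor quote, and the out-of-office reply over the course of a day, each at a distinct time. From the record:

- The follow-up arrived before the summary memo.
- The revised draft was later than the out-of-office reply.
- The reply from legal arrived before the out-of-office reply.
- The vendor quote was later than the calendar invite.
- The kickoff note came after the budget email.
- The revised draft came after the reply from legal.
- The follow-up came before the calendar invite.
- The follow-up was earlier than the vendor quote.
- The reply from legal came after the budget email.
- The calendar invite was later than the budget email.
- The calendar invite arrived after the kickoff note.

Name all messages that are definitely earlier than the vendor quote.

the budget email, the calendar invite, the follow-up, the kickoff note

Directly stated before the vendor quote: the calendar invite and the follow-up.
The budget email reaches the vendor quote via the budget email → the calendar invite → the vendor quote.
The kickoff note reaches the vendor quote via the kickoff note → the calendar invite → the vendor quote.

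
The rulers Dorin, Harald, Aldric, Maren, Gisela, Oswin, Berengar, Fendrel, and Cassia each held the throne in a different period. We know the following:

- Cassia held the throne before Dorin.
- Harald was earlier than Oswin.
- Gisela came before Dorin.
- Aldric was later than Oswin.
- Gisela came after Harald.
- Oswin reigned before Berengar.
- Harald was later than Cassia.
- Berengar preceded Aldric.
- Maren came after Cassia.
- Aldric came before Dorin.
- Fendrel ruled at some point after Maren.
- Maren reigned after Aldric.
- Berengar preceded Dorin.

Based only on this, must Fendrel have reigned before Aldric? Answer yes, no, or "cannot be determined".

Tracing the constraints gives Aldric → Maren → Fendrel, so Aldric must come before Fendrel.
That means Fendrel cannot be before Aldric.

no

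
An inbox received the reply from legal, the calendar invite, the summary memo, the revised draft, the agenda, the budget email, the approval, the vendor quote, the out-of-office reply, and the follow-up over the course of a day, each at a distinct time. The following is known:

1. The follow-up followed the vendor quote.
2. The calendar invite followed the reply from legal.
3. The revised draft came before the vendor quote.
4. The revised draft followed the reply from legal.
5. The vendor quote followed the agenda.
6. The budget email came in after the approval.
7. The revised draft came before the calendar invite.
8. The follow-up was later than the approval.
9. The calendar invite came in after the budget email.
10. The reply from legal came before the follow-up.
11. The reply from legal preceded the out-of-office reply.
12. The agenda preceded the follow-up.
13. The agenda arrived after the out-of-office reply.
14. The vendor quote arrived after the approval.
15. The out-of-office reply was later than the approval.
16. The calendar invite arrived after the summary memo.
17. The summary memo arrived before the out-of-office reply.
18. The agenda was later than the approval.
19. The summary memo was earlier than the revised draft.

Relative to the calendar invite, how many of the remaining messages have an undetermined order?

4

Forced before the calendar invite: the approval, the budget email, the reply from legal, the revised draft, and the summary memo.
That leaves the agenda, the follow-up, the out-of-office reply, and the vendor quote with no forced order relative to the calendar invite — 4.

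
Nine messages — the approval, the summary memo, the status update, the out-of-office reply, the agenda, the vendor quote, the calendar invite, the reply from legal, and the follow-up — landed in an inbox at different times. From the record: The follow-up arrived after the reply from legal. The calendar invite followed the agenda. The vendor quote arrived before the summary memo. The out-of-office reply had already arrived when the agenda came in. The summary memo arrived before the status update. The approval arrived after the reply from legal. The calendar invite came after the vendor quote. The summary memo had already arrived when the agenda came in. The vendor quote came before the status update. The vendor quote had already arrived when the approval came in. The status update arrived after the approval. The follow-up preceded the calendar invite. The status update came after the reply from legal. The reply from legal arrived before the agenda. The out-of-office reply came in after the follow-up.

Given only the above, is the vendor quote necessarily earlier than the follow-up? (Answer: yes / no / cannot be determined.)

No chain of stated constraints runs from the vendor quote to the follow-up, and none runs from the follow-up to the vendor quote either.
So the relative order of the vendor quote and the follow-up is not fixed by the given facts.

cannot be determined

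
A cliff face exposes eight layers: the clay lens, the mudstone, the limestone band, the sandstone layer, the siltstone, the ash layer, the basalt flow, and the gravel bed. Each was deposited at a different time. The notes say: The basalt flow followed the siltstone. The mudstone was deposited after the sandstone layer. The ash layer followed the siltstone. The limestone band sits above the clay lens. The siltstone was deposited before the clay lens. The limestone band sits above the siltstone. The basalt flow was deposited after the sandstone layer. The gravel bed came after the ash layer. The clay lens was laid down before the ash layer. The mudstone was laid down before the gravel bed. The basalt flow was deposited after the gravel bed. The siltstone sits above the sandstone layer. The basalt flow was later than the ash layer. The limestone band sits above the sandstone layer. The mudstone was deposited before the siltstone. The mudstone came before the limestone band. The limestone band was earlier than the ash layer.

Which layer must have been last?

the basalt flow

Every other layer has a chain of constraints placing it before the basalt flow, so the basalt flow is last.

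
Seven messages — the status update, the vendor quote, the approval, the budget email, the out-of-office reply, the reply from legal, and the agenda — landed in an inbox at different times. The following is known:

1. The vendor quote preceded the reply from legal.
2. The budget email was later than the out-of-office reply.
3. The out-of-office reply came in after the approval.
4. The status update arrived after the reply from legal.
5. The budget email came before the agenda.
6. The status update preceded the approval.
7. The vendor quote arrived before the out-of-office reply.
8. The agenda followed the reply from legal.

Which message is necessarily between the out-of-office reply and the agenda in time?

the budget email

Tracing the constraints gives the out-of-office reply → the budget email → the agenda, so the budget email sits after the out-of-office reply and before the agenda.
No other message is forced both after the out-of-office reply and before the agenda.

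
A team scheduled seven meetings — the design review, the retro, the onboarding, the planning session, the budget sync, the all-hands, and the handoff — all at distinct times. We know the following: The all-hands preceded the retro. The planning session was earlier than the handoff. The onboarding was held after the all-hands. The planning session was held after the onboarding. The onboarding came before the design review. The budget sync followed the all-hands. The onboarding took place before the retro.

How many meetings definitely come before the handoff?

3

Directly stated before the handoff: the planning session.
The all-hands reaches the handoff via the all-hands → the onboarding → the planning session → the handoff.
The onboarding reaches the handoff via the onboarding → the planning session → the handoff.
That's the all-hands, the onboarding, and the planning session — 3 in all.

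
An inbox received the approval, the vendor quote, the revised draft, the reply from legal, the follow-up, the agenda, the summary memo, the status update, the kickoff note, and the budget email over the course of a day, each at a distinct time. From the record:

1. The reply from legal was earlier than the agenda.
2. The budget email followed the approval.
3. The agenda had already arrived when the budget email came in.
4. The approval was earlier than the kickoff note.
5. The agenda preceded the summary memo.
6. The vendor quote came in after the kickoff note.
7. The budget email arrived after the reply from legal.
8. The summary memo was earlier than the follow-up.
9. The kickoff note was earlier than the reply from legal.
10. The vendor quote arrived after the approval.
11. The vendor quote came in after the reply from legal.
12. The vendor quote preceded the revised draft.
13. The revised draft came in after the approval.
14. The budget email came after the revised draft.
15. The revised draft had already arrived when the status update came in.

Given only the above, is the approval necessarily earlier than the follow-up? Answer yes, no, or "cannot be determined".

Chain the constraints: the approval → the kickoff note → the reply from legal → the agenda → the summary memo → the follow-up. Each link is directly stated, so the approval comes before the follow-up.

yes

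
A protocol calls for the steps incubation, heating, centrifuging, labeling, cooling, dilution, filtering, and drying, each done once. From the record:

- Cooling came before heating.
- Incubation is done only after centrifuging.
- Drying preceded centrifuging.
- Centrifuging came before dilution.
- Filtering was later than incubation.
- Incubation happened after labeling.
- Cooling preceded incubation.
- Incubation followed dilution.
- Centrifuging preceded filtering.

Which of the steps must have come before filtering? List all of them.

Directly stated before filtering: centrifuging and incubation.
Cooling reaches filtering via cooling → incubation → filtering.
Dilution reaches filtering via dilution → incubation → filtering.
Drying reaches filtering via drying → centrifuging → filtering.
Likewise labeling reaches filtering by chaining the stated constraints.
No chain forces heating ahead of filtering.

centrifuging, cooling, dilution, drying, incubation, labeling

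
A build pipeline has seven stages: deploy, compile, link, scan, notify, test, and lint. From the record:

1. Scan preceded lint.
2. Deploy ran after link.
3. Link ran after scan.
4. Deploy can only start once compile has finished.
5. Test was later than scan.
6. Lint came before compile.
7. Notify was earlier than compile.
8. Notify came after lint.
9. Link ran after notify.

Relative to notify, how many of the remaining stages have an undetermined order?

Forced before notify: lint and scan; forced after notify: compile, deploy, and link.
That leaves test with no forced order relative to notify — 1.

1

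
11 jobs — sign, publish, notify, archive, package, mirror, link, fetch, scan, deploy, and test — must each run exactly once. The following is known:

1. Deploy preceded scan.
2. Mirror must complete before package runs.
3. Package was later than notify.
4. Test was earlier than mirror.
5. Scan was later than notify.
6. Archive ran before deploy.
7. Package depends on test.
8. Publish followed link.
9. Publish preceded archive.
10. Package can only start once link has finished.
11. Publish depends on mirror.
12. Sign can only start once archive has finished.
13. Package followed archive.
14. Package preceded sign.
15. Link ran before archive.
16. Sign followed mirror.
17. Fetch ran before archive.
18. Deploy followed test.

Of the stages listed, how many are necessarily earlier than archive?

Directly stated before archive: fetch, link, and publish.
Mirror reaches archive via mirror → publish → archive.
Test reaches archive via test → mirror → publish → archive.
No chain forces scan (or any of the others) ahead of archive.
That's fetch, link, mirror, publish, and test — 5 in all.

5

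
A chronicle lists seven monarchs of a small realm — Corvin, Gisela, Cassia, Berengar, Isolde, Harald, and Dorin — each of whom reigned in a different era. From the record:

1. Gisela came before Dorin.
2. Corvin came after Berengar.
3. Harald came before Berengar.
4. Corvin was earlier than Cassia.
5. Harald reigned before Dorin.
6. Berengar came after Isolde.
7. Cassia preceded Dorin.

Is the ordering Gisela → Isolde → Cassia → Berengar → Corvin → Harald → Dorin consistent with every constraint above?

The constraints require Corvin before Cassia, but in the proposed sequence Cassia appears ahead of Corvin. That one violation is enough.

no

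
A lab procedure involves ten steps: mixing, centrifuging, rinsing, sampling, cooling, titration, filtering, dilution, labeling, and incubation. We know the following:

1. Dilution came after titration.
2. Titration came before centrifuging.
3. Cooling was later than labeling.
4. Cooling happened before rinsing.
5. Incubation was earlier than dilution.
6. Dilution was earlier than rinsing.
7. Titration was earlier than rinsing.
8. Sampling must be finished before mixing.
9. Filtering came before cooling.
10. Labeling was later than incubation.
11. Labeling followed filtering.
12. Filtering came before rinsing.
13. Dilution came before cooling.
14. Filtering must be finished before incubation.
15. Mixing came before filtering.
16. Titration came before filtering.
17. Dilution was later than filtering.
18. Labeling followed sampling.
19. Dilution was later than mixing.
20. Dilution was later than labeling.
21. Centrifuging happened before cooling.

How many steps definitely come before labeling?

Directly stated before labeling: filtering, incubation, and sampling.
Mixing reaches labeling via mixing → filtering → labeling.
Titration reaches labeling via titration → filtering → labeling.
No chain forces dilution (or any of the others) ahead of labeling.
That's filtering, incubation, mixing, sampling, and titration — 5 in all.

5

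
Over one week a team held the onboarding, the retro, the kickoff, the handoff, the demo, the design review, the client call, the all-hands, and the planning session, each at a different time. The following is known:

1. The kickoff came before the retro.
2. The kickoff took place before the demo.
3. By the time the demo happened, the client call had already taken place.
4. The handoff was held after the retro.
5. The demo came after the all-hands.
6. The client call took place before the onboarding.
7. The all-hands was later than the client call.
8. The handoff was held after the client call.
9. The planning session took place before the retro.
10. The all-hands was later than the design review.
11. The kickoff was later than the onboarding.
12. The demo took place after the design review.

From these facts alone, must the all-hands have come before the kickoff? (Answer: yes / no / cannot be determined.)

No chain of stated constraints runs from the all-hands to the kickoff, and none runs from the kickoff to the all-hands either.
So the relative order of the all-hands and the kickoff is not fixed by the given facts.

cannot be determined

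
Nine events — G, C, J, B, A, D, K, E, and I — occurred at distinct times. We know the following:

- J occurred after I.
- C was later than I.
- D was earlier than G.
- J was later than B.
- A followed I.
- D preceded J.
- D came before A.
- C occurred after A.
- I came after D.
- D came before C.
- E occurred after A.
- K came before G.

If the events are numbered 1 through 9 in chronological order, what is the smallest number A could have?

D and I must both come before A — 2 forced predecessors.
Nothing else is forced ahead of A, so its earliest slot is position 2 + 1 = 3.

3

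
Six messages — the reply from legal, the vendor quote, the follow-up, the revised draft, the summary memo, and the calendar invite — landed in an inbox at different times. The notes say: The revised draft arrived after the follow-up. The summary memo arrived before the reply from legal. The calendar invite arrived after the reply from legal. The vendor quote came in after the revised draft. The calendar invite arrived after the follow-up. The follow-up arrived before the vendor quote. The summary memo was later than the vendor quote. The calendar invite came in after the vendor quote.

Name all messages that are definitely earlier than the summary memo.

the follow-up, the revised draft, the vendor quote

Directly stated before the summary memo: the vendor quote.
The follow-up reaches the summary memo via the follow-up → the vendor quote → the summary memo.
The revised draft reaches the summary memo via the revised draft → the vendor quote → the summary memo.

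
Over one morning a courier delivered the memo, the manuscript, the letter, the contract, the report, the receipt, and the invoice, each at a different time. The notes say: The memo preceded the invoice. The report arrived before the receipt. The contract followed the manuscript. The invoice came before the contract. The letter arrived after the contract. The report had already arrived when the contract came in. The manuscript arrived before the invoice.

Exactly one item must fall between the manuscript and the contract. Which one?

Tracing the constraints gives the manuscript → the invoice → the contract, so the invoice sits after the manuscript and before the contract.
No other item is forced both after the manuscript and before the contract.

the invoice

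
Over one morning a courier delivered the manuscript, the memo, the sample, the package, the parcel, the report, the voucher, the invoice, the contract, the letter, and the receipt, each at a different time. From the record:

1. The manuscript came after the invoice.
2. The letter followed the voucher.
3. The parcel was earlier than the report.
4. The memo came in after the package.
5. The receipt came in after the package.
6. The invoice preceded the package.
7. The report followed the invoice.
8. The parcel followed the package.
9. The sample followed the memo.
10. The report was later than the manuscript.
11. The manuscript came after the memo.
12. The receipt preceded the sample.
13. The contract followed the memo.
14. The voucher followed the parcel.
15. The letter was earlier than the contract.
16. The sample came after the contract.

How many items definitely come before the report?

5

Directly stated before the report: the invoice, the manuscript, and the parcel.
The memo reaches the report via the memo → the manuscript → the report.
The package reaches the report via the package → the parcel → the report.
No chain forces the voucher (or any of the others) ahead of the report.
That's the invoice, the manuscript, the memo, the package, and the parcel — 5 in all.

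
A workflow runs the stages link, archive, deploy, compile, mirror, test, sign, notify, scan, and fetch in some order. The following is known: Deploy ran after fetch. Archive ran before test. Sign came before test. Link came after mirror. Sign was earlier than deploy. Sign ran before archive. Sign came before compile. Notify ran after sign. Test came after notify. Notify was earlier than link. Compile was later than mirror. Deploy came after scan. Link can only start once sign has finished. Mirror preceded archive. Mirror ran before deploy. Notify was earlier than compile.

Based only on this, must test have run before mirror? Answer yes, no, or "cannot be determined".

no

Tracing the constraints gives mirror → archive → test, so mirror must come before test.
That means test cannot be before mirror.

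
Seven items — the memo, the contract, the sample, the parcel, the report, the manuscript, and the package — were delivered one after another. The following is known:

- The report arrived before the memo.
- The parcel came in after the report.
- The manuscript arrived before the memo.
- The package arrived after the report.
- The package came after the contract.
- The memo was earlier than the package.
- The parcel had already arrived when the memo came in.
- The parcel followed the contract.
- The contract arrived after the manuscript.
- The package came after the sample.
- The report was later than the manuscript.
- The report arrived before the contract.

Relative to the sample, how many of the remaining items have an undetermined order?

Forced after the sample: the package.
That leaves the contract, the manuscript, the memo, the parcel, and the report with no forced order relative to the sample — 5.

5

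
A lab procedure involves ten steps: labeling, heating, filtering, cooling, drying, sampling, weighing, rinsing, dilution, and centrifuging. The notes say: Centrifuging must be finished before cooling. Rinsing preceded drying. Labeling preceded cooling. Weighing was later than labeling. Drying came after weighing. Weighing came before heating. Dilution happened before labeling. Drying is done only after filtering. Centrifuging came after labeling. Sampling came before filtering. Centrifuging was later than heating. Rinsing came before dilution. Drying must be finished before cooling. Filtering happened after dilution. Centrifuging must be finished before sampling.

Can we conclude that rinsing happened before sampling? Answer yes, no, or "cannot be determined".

yes

Chain the constraints: rinsing → dilution → labeling → centrifuging → sampling. Each link is directly stated, so rinsing comes before sampling.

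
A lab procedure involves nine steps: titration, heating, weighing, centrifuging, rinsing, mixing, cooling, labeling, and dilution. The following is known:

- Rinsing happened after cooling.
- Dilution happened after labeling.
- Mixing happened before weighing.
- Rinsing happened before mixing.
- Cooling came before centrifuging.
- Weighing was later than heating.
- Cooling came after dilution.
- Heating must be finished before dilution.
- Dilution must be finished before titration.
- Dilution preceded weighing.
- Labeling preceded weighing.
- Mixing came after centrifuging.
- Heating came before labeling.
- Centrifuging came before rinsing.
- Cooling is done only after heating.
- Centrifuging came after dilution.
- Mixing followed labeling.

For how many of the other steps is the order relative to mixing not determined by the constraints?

1

Forced before mixing: centrifuging, cooling, dilution, heating, labeling, and rinsing; forced after mixing: weighing.
That leaves titration with no forced order relative to mixing — 1.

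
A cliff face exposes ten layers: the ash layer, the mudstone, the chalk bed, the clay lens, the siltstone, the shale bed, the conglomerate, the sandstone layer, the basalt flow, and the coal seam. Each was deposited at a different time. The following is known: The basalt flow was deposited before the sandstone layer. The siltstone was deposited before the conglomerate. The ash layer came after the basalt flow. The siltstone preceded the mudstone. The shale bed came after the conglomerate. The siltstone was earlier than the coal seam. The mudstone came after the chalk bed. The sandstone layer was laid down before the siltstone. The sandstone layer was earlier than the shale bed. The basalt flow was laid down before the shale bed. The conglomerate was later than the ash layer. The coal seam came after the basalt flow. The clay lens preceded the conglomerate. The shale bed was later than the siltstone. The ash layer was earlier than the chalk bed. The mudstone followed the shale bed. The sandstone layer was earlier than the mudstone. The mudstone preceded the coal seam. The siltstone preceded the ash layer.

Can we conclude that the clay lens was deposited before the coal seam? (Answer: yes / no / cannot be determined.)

yes

Chain the constraints: the clay lens → the conglomerate → the shale bed → the mudstone → the coal seam. Each link is directly stated, so the clay lens comes before the coal seam.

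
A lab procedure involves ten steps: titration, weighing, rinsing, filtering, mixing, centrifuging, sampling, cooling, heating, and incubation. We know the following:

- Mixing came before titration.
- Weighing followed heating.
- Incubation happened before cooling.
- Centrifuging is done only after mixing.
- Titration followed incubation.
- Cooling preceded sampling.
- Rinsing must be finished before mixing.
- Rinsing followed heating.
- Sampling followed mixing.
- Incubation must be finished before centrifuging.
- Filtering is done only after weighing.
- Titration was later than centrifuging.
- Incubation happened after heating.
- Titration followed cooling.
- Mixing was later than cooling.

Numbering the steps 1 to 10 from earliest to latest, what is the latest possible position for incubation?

Incubation must come before centrifuging, cooling, mixing, sampling, and titration — 5 steps forced after it.
Everything else can be placed before incubation in some valid order, so incubation can sit as late as position 10 − 5 = 5.

5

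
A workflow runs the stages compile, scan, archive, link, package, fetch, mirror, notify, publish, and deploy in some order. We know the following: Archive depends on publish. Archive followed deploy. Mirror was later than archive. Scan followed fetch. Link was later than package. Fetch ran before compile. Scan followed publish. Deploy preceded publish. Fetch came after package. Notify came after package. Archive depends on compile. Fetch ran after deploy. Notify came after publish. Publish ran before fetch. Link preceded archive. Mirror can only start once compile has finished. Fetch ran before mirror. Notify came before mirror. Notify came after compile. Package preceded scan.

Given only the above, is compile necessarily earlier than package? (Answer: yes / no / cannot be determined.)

Tracing the constraints gives package → fetch → compile, so package must come before compile.
That means compile cannot be before package.

no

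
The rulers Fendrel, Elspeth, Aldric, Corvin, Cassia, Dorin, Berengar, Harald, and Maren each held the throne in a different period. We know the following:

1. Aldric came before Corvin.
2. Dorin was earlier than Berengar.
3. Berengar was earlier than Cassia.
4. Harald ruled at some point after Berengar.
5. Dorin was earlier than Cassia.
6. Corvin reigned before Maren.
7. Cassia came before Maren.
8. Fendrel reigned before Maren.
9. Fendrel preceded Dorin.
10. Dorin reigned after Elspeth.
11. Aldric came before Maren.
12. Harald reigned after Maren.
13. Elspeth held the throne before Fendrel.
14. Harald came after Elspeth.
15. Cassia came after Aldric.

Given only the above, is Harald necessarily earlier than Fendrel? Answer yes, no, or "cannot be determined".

no

Tracing the constraints gives Fendrel → Maren → Harald, so Fendrel must come before Harald.
That means Harald cannot be before Fendrel.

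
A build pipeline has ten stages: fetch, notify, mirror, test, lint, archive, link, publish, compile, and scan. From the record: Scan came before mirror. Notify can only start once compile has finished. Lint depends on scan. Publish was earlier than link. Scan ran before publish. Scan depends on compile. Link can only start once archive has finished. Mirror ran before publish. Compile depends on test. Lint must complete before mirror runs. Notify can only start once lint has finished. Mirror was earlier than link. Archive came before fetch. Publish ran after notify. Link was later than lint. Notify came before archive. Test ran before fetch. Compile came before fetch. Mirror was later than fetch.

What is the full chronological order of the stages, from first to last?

test, compile, scan, lint, notify, archive, fetch, mirror, publish, link

The constraints fix every adjacent pair, so only one ordering works:
test → compile → scan → lint → notify → archive → fetch → mirror → publish → link.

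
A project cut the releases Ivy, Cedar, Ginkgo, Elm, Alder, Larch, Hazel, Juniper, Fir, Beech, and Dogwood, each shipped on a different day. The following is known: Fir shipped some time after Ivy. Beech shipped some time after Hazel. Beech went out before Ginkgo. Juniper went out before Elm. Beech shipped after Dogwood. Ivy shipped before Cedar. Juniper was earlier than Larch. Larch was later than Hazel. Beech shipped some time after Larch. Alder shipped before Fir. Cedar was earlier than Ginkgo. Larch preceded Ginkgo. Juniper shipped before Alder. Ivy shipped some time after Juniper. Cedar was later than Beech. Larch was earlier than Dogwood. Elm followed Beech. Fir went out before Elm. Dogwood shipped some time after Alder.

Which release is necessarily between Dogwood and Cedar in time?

Beech

Tracing the constraints gives Dogwood → Beech → Cedar, so Beech sits after Dogwood and before Cedar.
No other release is forced both after Dogwood and before Cedar.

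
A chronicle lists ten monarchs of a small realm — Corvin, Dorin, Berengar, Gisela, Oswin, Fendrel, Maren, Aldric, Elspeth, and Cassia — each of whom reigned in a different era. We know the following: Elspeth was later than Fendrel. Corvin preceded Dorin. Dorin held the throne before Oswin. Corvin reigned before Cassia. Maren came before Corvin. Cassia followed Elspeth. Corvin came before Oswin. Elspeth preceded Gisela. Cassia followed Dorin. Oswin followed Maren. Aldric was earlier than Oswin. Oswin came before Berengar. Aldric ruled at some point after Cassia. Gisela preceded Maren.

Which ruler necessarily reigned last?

Every other ruler has a chain of constraints placing them before Berengar, so Berengar is last.

Berengar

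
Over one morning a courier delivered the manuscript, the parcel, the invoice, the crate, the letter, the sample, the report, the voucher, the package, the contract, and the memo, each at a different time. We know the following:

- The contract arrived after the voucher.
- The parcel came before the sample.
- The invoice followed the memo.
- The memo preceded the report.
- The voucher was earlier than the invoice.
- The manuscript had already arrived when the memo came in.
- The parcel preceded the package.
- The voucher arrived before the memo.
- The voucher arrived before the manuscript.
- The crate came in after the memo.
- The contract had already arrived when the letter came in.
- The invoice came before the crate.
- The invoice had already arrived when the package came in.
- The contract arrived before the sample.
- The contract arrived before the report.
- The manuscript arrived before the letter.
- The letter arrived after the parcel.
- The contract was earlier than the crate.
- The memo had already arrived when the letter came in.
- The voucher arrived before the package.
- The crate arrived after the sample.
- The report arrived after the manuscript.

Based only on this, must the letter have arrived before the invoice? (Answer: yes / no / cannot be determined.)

cannot be determined

No chain of stated constraints runs from the letter to the invoice, and none runs from the invoice to the letter either.
So the relative order of the letter and the invoice is not fixed by the given facts.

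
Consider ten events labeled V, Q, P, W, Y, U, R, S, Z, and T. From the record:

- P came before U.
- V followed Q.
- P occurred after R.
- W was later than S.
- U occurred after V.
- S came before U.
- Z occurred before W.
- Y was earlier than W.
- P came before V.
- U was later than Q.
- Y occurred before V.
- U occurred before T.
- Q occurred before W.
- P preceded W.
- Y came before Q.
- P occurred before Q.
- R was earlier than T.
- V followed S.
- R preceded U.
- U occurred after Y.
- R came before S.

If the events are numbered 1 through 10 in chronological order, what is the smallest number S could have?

2

R must come before S — 1 forced predecessor.
Nothing else is forced ahead of S, so its earliest slot is position 1 + 1 = 2.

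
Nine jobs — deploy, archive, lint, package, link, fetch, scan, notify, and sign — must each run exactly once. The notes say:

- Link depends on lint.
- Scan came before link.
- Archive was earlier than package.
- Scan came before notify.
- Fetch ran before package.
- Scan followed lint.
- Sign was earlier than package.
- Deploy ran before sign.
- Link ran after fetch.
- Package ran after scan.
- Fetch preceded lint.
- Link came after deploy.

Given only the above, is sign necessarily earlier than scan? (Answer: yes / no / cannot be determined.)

cannot be determined

No chain of stated constraints runs from sign to scan, and none runs from scan to sign either.
So the relative order of sign and scan is not fixed by the given facts.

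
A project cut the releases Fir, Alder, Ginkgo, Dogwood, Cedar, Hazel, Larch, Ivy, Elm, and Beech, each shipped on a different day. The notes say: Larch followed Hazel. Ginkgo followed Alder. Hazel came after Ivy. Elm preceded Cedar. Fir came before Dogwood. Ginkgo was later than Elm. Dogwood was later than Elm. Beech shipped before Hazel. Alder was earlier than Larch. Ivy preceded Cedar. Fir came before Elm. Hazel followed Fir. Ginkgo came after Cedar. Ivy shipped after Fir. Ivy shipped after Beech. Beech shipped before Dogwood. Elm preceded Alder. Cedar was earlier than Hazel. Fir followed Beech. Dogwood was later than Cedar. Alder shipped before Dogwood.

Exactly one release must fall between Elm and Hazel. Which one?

Tracing the constraints gives Elm → Cedar → Hazel, so Cedar sits after Elm and before Hazel.
No other release is forced both after Elm and before Hazel.

Cedar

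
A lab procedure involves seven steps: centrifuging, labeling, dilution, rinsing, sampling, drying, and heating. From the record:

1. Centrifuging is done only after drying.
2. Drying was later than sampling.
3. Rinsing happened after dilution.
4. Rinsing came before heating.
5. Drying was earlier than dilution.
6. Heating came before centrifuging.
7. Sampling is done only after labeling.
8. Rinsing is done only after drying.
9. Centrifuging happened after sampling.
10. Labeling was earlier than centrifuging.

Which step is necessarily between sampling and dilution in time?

Tracing the constraints gives sampling → drying → dilution, so drying sits after sampling and before dilution.
No other step is forced both after sampling and before dilution.

drying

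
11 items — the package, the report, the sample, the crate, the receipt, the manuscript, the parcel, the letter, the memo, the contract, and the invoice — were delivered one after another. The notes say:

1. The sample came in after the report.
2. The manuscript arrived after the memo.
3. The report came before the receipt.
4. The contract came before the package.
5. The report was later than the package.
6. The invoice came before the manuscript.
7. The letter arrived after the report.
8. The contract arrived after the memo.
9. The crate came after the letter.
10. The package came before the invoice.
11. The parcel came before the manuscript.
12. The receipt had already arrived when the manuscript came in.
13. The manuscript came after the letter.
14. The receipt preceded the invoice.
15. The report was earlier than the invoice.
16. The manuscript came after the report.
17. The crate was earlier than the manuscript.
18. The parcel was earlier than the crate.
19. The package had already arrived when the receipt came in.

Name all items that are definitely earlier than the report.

the contract, the memo, the package

Directly stated before the report: the package.
The contract reaches the report via the contract → the package → the report.
The memo reaches the report via the memo → the contract → the package → the report.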